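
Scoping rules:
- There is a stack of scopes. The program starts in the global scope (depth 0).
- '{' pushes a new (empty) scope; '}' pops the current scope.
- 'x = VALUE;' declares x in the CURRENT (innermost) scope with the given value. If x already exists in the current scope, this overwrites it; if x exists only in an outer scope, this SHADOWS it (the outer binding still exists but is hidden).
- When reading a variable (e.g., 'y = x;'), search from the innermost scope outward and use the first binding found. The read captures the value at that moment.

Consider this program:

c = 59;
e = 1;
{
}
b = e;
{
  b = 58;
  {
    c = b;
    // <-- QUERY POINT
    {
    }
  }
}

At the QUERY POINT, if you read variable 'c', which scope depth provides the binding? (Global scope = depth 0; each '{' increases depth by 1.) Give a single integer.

Step 1: declare c=59 at depth 0
Step 2: declare e=1 at depth 0
Step 3: enter scope (depth=1)
Step 4: exit scope (depth=0)
Step 5: declare b=(read e)=1 at depth 0
Step 6: enter scope (depth=1)
Step 7: declare b=58 at depth 1
Step 8: enter scope (depth=2)
Step 9: declare c=(read b)=58 at depth 2
Visible at query point: b=58 c=58 e=1

Answer: 2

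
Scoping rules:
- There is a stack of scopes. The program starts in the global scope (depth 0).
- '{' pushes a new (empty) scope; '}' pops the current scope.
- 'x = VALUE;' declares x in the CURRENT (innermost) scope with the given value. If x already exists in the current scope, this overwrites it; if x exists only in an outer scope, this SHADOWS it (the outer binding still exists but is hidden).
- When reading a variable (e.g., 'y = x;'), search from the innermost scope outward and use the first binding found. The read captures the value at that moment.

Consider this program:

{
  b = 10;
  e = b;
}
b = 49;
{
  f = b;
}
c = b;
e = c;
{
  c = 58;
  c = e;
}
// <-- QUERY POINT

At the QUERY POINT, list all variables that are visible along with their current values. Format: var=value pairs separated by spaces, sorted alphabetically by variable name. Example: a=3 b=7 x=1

Step 1: enter scope (depth=1)
Step 2: declare b=10 at depth 1
Step 3: declare e=(read b)=10 at depth 1
Step 4: exit scope (depth=0)
Step 5: declare b=49 at depth 0
Step 6: enter scope (depth=1)
Step 7: declare f=(read b)=49 at depth 1
Step 8: exit scope (depth=0)
Step 9: declare c=(read b)=49 at depth 0
Step 10: declare e=(read c)=49 at depth 0
Step 11: enter scope (depth=1)
Step 12: declare c=58 at depth 1
Step 13: declare c=(read e)=49 at depth 1
Step 14: exit scope (depth=0)
Visible at query point: b=49 c=49 e=49

Answer: b=49 c=49 e=49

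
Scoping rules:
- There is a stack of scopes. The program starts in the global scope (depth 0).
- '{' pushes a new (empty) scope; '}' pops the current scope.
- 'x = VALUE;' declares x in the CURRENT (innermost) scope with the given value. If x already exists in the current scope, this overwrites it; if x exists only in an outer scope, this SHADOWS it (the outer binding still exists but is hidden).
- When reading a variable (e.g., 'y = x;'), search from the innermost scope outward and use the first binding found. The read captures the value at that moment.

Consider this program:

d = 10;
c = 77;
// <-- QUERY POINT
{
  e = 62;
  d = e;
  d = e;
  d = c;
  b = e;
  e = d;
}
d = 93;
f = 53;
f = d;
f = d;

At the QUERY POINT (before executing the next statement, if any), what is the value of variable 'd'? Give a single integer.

Step 1: declare d=10 at depth 0
Step 2: declare c=77 at depth 0
Visible at query point: c=77 d=10

Answer: 10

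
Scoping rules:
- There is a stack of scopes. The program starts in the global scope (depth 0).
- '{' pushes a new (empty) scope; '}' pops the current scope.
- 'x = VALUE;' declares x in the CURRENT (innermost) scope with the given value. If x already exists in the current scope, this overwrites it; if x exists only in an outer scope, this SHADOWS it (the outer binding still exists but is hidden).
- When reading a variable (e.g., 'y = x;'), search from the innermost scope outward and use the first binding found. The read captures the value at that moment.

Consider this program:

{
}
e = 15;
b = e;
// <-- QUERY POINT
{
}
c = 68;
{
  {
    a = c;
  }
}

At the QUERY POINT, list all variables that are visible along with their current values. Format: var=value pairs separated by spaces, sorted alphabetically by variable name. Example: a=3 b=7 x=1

Step 1: enter scope (depth=1)
Step 2: exit scope (depth=0)
Step 3: declare e=15 at depth 0
Step 4: declare b=(read e)=15 at depth 0
Visible at query point: b=15 e=15

Answer: b=15 e=15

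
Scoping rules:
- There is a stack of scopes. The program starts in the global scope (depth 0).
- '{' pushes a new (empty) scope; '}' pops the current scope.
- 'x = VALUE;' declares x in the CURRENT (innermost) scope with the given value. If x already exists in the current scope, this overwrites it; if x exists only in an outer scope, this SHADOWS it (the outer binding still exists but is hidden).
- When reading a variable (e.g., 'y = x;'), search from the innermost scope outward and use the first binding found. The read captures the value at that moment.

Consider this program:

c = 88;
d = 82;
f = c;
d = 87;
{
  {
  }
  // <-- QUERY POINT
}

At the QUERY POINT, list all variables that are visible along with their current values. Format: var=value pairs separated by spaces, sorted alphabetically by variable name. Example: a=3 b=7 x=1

Step 1: declare c=88 at depth 0
Step 2: declare d=82 at depth 0
Step 3: declare f=(read c)=88 at depth 0
Step 4: declare d=87 at depth 0
Step 5: enter scope (depth=1)
Step 6: enter scope (depth=2)
Step 7: exit scope (depth=1)
Visible at query point: c=88 d=87 f=88

Answer: c=88 d=87 f=88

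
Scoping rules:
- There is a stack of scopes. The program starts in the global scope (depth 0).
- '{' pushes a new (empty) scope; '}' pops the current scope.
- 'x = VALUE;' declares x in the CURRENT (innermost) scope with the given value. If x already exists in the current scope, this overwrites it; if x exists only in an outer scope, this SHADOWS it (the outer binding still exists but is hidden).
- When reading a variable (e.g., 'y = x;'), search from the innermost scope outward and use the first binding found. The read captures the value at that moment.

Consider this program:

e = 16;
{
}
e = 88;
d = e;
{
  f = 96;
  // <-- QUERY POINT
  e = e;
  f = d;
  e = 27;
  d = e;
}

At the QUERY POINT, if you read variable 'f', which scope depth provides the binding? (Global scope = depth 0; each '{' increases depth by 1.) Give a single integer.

Answer: 1

Derivation:
Step 1: declare e=16 at depth 0
Step 2: enter scope (depth=1)
Step 3: exit scope (depth=0)
Step 4: declare e=88 at depth 0
Step 5: declare d=(read e)=88 at depth 0
Step 6: enter scope (depth=1)
Step 7: declare f=96 at depth 1
Visible at query point: d=88 e=88 f=96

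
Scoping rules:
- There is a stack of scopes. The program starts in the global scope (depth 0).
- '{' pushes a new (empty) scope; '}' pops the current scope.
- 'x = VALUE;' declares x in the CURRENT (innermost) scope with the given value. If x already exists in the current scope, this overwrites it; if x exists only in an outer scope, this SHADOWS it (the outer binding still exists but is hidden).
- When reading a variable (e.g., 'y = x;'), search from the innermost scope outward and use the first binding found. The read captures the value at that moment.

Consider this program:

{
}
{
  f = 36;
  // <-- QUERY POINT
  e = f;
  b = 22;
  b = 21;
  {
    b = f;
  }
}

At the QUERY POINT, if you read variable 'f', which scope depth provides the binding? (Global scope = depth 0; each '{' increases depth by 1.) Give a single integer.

Answer: 1

Derivation:
Step 1: enter scope (depth=1)
Step 2: exit scope (depth=0)
Step 3: enter scope (depth=1)
Step 4: declare f=36 at depth 1
Visible at query point: f=36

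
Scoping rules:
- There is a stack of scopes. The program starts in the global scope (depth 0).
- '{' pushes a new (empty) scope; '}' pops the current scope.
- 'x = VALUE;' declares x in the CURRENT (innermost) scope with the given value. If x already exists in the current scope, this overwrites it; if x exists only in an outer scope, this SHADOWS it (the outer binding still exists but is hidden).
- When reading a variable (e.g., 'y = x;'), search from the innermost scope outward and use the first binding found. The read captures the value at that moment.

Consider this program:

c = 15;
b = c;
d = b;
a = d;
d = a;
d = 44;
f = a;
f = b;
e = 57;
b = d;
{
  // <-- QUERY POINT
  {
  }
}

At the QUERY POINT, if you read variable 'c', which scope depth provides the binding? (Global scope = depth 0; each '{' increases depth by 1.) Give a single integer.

Answer: 0

Derivation:
Step 1: declare c=15 at depth 0
Step 2: declare b=(read c)=15 at depth 0
Step 3: declare d=(read b)=15 at depth 0
Step 4: declare a=(read d)=15 at depth 0
Step 5: declare d=(read a)=15 at depth 0
Step 6: declare d=44 at depth 0
Step 7: declare f=(read a)=15 at depth 0
Step 8: declare f=(read b)=15 at depth 0
Step 9: declare e=57 at depth 0
Step 10: declare b=(read d)=44 at depth 0
Step 11: enter scope (depth=1)
Visible at query point: a=15 b=44 c=15 d=44 e=57 f=15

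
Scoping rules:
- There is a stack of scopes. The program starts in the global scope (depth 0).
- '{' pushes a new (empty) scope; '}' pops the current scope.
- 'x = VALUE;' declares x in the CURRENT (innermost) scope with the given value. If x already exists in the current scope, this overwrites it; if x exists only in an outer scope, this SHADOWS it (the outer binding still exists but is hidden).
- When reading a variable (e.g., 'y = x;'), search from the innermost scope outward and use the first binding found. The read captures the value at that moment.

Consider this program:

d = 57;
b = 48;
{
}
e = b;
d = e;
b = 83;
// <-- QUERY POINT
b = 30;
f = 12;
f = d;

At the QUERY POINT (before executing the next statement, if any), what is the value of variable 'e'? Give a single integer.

Answer: 48

Derivation:
Step 1: declare d=57 at depth 0
Step 2: declare b=48 at depth 0
Step 3: enter scope (depth=1)
Step 4: exit scope (depth=0)
Step 5: declare e=(read b)=48 at depth 0
Step 6: declare d=(read e)=48 at depth 0
Step 7: declare b=83 at depth 0
Visible at query point: b=83 d=48 e=48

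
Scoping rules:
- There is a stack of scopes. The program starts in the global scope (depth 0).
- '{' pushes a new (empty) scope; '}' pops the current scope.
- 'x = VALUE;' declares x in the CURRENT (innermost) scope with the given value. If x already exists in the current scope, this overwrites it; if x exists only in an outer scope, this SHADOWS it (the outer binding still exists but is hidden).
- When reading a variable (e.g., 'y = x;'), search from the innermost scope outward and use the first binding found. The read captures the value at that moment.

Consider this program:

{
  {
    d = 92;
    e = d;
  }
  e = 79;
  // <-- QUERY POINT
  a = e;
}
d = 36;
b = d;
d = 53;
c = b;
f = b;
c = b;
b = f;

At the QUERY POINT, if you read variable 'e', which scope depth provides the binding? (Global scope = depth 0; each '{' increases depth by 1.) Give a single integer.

Step 1: enter scope (depth=1)
Step 2: enter scope (depth=2)
Step 3: declare d=92 at depth 2
Step 4: declare e=(read d)=92 at depth 2
Step 5: exit scope (depth=1)
Step 6: declare e=79 at depth 1
Visible at query point: e=79

Answer: 1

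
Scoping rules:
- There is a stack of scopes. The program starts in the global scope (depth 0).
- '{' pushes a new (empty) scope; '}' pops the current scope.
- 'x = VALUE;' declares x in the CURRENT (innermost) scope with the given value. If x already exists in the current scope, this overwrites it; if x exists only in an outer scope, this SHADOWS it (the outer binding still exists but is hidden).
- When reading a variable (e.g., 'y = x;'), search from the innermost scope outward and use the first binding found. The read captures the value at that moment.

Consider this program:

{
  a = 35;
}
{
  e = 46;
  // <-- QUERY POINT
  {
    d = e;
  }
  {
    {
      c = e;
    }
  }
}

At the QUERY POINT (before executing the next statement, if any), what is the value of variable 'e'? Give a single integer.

Answer: 46

Derivation:
Step 1: enter scope (depth=1)
Step 2: declare a=35 at depth 1
Step 3: exit scope (depth=0)
Step 4: enter scope (depth=1)
Step 5: declare e=46 at depth 1
Visible at query point: e=46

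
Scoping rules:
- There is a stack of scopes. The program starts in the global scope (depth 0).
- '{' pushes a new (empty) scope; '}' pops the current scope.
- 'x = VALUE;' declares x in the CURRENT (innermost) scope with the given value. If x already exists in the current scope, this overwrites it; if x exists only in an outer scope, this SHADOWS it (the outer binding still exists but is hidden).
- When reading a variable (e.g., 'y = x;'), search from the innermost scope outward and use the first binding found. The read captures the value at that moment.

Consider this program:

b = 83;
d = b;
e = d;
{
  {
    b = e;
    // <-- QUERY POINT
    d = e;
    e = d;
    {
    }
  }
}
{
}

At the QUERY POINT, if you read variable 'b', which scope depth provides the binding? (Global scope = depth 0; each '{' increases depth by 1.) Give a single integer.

Answer: 2

Derivation:
Step 1: declare b=83 at depth 0
Step 2: declare d=(read b)=83 at depth 0
Step 3: declare e=(read d)=83 at depth 0
Step 4: enter scope (depth=1)
Step 5: enter scope (depth=2)
Step 6: declare b=(read e)=83 at depth 2
Visible at query point: b=83 d=83 e=83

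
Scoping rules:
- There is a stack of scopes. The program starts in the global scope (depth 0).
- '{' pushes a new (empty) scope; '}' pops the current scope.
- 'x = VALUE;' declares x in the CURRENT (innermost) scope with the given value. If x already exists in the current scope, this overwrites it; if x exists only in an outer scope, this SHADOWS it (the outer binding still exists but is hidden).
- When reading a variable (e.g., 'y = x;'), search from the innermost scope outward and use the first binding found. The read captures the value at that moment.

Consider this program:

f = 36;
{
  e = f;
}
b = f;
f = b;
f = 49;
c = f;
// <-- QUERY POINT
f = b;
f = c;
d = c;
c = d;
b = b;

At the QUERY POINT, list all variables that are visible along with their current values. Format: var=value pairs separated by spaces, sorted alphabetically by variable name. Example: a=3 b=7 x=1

Answer: b=36 c=49 f=49

Derivation:
Step 1: declare f=36 at depth 0
Step 2: enter scope (depth=1)
Step 3: declare e=(read f)=36 at depth 1
Step 4: exit scope (depth=0)
Step 5: declare b=(read f)=36 at depth 0
Step 6: declare f=(read b)=36 at depth 0
Step 7: declare f=49 at depth 0
Step 8: declare c=(read f)=49 at depth 0
Visible at query point: b=36 c=49 f=49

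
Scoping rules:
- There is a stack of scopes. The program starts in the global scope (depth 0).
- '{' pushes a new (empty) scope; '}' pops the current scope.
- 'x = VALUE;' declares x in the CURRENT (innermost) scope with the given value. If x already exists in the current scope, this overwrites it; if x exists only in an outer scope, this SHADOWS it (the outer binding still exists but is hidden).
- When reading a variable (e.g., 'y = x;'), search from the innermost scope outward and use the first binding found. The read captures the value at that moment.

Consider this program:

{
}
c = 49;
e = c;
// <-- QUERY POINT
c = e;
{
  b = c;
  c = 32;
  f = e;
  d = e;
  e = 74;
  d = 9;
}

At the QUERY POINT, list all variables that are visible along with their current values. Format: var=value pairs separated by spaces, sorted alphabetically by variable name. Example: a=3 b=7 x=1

Answer: c=49 e=49

Derivation:
Step 1: enter scope (depth=1)
Step 2: exit scope (depth=0)
Step 3: declare c=49 at depth 0
Step 4: declare e=(read c)=49 at depth 0
Visible at query point: c=49 e=49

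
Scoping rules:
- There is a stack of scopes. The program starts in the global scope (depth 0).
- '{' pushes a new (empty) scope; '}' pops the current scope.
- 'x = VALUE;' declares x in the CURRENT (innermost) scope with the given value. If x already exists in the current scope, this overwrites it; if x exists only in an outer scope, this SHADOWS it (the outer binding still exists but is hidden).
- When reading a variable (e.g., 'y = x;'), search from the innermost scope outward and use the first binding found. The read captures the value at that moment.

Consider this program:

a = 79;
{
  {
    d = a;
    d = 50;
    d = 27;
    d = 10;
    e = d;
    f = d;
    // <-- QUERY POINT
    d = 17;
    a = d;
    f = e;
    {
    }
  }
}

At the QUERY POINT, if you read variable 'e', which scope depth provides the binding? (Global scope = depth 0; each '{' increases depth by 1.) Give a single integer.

Answer: 2

Derivation:
Step 1: declare a=79 at depth 0
Step 2: enter scope (depth=1)
Step 3: enter scope (depth=2)
Step 4: declare d=(read a)=79 at depth 2
Step 5: declare d=50 at depth 2
Step 6: declare d=27 at depth 2
Step 7: declare d=10 at depth 2
Step 8: declare e=(read d)=10 at depth 2
Step 9: declare f=(read d)=10 at depth 2
Visible at query point: a=79 d=10 e=10 f=10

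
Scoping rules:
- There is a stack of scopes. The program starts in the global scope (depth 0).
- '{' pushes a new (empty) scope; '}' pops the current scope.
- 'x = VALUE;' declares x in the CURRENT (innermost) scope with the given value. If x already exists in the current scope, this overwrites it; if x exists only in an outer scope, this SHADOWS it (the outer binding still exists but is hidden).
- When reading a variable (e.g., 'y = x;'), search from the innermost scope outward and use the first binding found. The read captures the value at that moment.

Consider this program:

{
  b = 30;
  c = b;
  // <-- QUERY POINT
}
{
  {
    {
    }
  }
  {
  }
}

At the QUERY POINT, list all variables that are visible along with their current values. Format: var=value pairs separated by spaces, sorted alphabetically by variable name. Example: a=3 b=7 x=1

Step 1: enter scope (depth=1)
Step 2: declare b=30 at depth 1
Step 3: declare c=(read b)=30 at depth 1
Visible at query point: b=30 c=30

Answer: b=30 c=30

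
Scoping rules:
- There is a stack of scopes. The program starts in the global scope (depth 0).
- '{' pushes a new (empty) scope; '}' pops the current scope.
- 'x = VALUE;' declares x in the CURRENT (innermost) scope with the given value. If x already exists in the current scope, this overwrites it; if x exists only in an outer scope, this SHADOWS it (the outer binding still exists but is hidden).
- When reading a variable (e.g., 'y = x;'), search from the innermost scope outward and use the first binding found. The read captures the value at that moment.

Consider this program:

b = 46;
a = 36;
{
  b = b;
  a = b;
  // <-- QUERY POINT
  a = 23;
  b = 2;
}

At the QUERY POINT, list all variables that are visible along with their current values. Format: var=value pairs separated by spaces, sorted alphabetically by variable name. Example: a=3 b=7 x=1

Answer: a=46 b=46

Derivation:
Step 1: declare b=46 at depth 0
Step 2: declare a=36 at depth 0
Step 3: enter scope (depth=1)
Step 4: declare b=(read b)=46 at depth 1
Step 5: declare a=(read b)=46 at depth 1
Visible at query point: a=46 b=46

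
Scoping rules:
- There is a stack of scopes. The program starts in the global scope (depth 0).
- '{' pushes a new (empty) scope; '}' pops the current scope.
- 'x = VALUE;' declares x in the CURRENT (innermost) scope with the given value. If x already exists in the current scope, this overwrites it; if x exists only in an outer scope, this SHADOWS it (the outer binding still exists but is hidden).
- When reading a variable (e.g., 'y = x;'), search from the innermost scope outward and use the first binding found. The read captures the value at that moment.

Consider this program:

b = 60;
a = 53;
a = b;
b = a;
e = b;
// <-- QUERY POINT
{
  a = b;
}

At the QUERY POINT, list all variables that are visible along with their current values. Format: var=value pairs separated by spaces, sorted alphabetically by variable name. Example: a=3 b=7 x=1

Answer: a=60 b=60 e=60

Derivation:
Step 1: declare b=60 at depth 0
Step 2: declare a=53 at depth 0
Step 3: declare a=(read b)=60 at depth 0
Step 4: declare b=(read a)=60 at depth 0
Step 5: declare e=(read b)=60 at depth 0
Visible at query point: a=60 b=60 e=60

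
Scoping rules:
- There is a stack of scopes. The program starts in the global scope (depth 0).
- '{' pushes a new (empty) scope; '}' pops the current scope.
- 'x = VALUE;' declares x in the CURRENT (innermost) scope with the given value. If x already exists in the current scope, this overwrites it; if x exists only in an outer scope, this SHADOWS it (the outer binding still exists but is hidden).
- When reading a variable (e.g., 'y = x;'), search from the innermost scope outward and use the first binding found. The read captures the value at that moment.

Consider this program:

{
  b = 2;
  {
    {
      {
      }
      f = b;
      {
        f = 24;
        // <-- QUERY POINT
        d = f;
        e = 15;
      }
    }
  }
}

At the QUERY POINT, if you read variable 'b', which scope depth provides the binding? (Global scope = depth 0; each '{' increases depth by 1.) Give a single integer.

Step 1: enter scope (depth=1)
Step 2: declare b=2 at depth 1
Step 3: enter scope (depth=2)
Step 4: enter scope (depth=3)
Step 5: enter scope (depth=4)
Step 6: exit scope (depth=3)
Step 7: declare f=(read b)=2 at depth 3
Step 8: enter scope (depth=4)
Step 9: declare f=24 at depth 4
Visible at query point: b=2 f=24

Answer: 1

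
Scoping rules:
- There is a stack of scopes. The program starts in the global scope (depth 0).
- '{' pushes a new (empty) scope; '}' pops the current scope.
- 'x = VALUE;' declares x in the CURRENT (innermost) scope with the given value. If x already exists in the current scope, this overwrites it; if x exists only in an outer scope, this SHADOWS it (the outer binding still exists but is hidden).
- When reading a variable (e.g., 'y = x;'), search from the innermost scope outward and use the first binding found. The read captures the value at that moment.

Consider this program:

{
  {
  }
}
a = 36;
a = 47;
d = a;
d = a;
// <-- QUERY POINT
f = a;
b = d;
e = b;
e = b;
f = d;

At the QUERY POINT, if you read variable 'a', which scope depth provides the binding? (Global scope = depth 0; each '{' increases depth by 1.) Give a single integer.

Answer: 0

Derivation:
Step 1: enter scope (depth=1)
Step 2: enter scope (depth=2)
Step 3: exit scope (depth=1)
Step 4: exit scope (depth=0)
Step 5: declare a=36 at depth 0
Step 6: declare a=47 at depth 0
Step 7: declare d=(read a)=47 at depth 0
Step 8: declare d=(read a)=47 at depth 0
Visible at query point: a=47 d=47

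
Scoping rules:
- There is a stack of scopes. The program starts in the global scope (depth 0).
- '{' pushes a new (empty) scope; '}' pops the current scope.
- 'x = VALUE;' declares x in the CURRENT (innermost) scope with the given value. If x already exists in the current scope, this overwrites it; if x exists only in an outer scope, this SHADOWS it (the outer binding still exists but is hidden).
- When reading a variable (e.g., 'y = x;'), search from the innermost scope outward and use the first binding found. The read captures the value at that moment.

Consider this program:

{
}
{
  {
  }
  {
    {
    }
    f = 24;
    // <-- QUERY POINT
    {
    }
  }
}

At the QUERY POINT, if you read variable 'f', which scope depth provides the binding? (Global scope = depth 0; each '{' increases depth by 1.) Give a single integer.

Step 1: enter scope (depth=1)
Step 2: exit scope (depth=0)
Step 3: enter scope (depth=1)
Step 4: enter scope (depth=2)
Step 5: exit scope (depth=1)
Step 6: enter scope (depth=2)
Step 7: enter scope (depth=3)
Step 8: exit scope (depth=2)
Step 9: declare f=24 at depth 2
Visible at query point: f=24

Answer: 2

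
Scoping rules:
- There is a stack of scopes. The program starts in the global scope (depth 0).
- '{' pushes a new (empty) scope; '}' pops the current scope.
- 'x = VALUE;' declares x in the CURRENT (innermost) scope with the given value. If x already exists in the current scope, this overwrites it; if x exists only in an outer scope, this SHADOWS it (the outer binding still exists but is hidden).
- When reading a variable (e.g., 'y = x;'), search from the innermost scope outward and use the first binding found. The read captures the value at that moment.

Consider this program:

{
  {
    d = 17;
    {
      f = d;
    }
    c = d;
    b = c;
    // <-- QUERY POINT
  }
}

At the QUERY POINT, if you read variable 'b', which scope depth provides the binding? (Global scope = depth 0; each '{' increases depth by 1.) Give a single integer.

Answer: 2

Derivation:
Step 1: enter scope (depth=1)
Step 2: enter scope (depth=2)
Step 3: declare d=17 at depth 2
Step 4: enter scope (depth=3)
Step 5: declare f=(read d)=17 at depth 3
Step 6: exit scope (depth=2)
Step 7: declare c=(read d)=17 at depth 2
Step 8: declare b=(read c)=17 at depth 2
Visible at query point: b=17 c=17 d=17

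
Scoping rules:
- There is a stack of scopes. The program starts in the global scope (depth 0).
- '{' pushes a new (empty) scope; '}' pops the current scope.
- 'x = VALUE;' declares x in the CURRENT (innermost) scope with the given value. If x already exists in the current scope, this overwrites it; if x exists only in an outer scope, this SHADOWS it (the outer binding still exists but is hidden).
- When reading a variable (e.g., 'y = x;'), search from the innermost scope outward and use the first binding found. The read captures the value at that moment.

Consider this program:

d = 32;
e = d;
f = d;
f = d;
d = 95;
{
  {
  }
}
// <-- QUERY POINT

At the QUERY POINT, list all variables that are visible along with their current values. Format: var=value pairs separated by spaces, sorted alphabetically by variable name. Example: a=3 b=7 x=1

Step 1: declare d=32 at depth 0
Step 2: declare e=(read d)=32 at depth 0
Step 3: declare f=(read d)=32 at depth 0
Step 4: declare f=(read d)=32 at depth 0
Step 5: declare d=95 at depth 0
Step 6: enter scope (depth=1)
Step 7: enter scope (depth=2)
Step 8: exit scope (depth=1)
Step 9: exit scope (depth=0)
Visible at query point: d=95 e=32 f=32

Answer: d=95 e=32 f=32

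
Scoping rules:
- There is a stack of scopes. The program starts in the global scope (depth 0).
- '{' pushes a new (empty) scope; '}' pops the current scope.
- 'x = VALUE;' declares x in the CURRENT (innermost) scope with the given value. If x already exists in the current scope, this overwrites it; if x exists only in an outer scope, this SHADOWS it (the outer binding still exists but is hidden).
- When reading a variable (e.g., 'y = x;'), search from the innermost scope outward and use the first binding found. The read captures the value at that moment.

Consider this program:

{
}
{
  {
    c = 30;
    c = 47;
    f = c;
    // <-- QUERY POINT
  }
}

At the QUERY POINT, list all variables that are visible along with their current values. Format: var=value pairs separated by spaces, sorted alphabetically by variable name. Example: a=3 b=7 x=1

Answer: c=47 f=47

Derivation:
Step 1: enter scope (depth=1)
Step 2: exit scope (depth=0)
Step 3: enter scope (depth=1)
Step 4: enter scope (depth=2)
Step 5: declare c=30 at depth 2
Step 6: declare c=47 at depth 2
Step 7: declare f=(read c)=47 at depth 2
Visible at query point: c=47 f=47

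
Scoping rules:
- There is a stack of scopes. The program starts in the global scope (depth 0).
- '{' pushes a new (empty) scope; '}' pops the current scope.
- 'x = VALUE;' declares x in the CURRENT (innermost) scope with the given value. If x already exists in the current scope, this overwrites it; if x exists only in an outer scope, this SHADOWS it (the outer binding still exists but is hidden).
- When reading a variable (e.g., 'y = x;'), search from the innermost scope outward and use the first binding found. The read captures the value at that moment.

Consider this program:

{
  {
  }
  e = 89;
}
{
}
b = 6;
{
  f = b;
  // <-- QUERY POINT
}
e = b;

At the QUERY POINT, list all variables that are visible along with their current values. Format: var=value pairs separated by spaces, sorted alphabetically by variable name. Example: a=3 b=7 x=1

Step 1: enter scope (depth=1)
Step 2: enter scope (depth=2)
Step 3: exit scope (depth=1)
Step 4: declare e=89 at depth 1
Step 5: exit scope (depth=0)
Step 6: enter scope (depth=1)
Step 7: exit scope (depth=0)
Step 8: declare b=6 at depth 0
Step 9: enter scope (depth=1)
Step 10: declare f=(read b)=6 at depth 1
Visible at query point: b=6 f=6

Answer: b=6 f=6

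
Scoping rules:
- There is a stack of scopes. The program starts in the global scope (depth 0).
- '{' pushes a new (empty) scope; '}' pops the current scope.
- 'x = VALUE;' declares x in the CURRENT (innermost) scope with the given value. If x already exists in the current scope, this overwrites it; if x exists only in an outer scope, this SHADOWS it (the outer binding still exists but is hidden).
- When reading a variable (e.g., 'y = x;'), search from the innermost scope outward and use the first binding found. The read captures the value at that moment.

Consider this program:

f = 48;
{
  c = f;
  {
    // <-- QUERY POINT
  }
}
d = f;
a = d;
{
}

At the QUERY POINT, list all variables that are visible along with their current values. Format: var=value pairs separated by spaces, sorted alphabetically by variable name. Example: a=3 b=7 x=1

Step 1: declare f=48 at depth 0
Step 2: enter scope (depth=1)
Step 3: declare c=(read f)=48 at depth 1
Step 4: enter scope (depth=2)
Visible at query point: c=48 f=48

Answer: c=48 f=48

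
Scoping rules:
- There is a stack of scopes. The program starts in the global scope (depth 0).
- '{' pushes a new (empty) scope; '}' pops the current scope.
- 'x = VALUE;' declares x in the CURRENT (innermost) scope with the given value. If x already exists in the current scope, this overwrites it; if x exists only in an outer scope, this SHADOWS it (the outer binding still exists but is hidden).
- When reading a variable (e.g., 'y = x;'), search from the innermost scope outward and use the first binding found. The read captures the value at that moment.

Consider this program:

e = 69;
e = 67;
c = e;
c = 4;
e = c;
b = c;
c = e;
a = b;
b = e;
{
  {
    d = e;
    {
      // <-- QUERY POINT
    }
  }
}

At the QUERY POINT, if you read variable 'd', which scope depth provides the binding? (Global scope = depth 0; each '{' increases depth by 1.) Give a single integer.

Answer: 2

Derivation:
Step 1: declare e=69 at depth 0
Step 2: declare e=67 at depth 0
Step 3: declare c=(read e)=67 at depth 0
Step 4: declare c=4 at depth 0
Step 5: declare e=(read c)=4 at depth 0
Step 6: declare b=(read c)=4 at depth 0
Step 7: declare c=(read e)=4 at depth 0
Step 8: declare a=(read b)=4 at depth 0
Step 9: declare b=(read e)=4 at depth 0
Step 10: enter scope (depth=1)
Step 11: enter scope (depth=2)
Step 12: declare d=(read e)=4 at depth 2
Step 13: enter scope (depth=3)
Visible at query point: a=4 b=4 c=4 d=4 e=4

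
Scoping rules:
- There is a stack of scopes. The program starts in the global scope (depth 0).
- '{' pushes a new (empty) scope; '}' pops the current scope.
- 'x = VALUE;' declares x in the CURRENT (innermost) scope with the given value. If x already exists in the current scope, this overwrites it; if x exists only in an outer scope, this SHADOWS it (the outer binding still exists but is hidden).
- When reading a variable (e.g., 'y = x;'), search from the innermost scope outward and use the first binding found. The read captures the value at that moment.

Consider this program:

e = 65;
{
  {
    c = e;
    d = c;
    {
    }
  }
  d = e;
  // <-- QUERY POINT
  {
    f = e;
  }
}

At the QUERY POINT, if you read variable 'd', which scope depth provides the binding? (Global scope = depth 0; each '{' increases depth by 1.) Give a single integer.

Answer: 1

Derivation:
Step 1: declare e=65 at depth 0
Step 2: enter scope (depth=1)
Step 3: enter scope (depth=2)
Step 4: declare c=(read e)=65 at depth 2
Step 5: declare d=(read c)=65 at depth 2
Step 6: enter scope (depth=3)
Step 7: exit scope (depth=2)
Step 8: exit scope (depth=1)
Step 9: declare d=(read e)=65 at depth 1
Visible at query point: d=65 e=65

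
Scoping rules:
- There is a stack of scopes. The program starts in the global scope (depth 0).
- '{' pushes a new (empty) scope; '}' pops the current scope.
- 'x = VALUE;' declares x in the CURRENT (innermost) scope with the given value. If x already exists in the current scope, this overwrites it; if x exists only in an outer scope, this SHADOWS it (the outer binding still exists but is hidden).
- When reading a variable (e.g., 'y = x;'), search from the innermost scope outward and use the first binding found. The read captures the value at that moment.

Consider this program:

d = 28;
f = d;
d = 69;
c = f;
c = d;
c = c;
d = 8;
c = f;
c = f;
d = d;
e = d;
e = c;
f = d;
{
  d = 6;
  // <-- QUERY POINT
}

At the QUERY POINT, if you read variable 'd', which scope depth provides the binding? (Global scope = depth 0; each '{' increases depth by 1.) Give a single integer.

Step 1: declare d=28 at depth 0
Step 2: declare f=(read d)=28 at depth 0
Step 3: declare d=69 at depth 0
Step 4: declare c=(read f)=28 at depth 0
Step 5: declare c=(read d)=69 at depth 0
Step 6: declare c=(read c)=69 at depth 0
Step 7: declare d=8 at depth 0
Step 8: declare c=(read f)=28 at depth 0
Step 9: declare c=(read f)=28 at depth 0
Step 10: declare d=(read d)=8 at depth 0
Step 11: declare e=(read d)=8 at depth 0
Step 12: declare e=(read c)=28 at depth 0
Step 13: declare f=(read d)=8 at depth 0
Step 14: enter scope (depth=1)
Step 15: declare d=6 at depth 1
Visible at query point: c=28 d=6 e=28 f=8

Answer: 1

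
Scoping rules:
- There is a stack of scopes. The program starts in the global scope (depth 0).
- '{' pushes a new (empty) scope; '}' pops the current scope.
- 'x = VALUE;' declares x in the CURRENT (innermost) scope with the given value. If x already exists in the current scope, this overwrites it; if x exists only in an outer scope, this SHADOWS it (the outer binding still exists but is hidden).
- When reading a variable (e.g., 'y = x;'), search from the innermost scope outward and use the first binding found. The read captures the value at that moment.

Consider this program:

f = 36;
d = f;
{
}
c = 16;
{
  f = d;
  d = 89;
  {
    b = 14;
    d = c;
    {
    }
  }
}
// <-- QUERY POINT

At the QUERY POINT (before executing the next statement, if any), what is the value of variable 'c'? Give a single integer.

Step 1: declare f=36 at depth 0
Step 2: declare d=(read f)=36 at depth 0
Step 3: enter scope (depth=1)
Step 4: exit scope (depth=0)
Step 5: declare c=16 at depth 0
Step 6: enter scope (depth=1)
Step 7: declare f=(read d)=36 at depth 1
Step 8: declare d=89 at depth 1
Step 9: enter scope (depth=2)
Step 10: declare b=14 at depth 2
Step 11: declare d=(read c)=16 at depth 2
Step 12: enter scope (depth=3)
Step 13: exit scope (depth=2)
Step 14: exit scope (depth=1)
Step 15: exit scope (depth=0)
Visible at query point: c=16 d=36 f=36

Answer: 16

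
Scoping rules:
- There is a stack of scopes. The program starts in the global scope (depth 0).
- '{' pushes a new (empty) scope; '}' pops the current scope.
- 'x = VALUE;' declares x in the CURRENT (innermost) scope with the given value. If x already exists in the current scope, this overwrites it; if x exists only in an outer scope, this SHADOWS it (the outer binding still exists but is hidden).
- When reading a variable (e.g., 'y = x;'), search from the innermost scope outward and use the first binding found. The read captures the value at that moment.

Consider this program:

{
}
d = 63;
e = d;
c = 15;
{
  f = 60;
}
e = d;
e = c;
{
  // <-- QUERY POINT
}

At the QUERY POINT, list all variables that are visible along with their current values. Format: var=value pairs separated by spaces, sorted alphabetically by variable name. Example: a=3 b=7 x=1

Step 1: enter scope (depth=1)
Step 2: exit scope (depth=0)
Step 3: declare d=63 at depth 0
Step 4: declare e=(read d)=63 at depth 0
Step 5: declare c=15 at depth 0
Step 6: enter scope (depth=1)
Step 7: declare f=60 at depth 1
Step 8: exit scope (depth=0)
Step 9: declare e=(read d)=63 at depth 0
Step 10: declare e=(read c)=15 at depth 0
Step 11: enter scope (depth=1)
Visible at query point: c=15 d=63 e=15

Answer: c=15 d=63 e=15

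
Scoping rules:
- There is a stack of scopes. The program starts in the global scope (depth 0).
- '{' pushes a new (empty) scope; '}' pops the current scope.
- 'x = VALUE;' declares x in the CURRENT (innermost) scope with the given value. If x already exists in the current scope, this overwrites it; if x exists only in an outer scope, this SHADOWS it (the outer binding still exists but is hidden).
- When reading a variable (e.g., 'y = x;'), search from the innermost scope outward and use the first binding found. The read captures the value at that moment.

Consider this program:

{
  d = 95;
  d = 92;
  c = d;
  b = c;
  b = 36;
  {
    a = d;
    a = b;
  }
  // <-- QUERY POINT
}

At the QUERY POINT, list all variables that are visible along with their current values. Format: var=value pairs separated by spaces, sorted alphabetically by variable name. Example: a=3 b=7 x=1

Step 1: enter scope (depth=1)
Step 2: declare d=95 at depth 1
Step 3: declare d=92 at depth 1
Step 4: declare c=(read d)=92 at depth 1
Step 5: declare b=(read c)=92 at depth 1
Step 6: declare b=36 at depth 1
Step 7: enter scope (depth=2)
Step 8: declare a=(read d)=92 at depth 2
Step 9: declare a=(read b)=36 at depth 2
Step 10: exit scope (depth=1)
Visible at query point: b=36 c=92 d=92

Answer: b=36 c=92 d=92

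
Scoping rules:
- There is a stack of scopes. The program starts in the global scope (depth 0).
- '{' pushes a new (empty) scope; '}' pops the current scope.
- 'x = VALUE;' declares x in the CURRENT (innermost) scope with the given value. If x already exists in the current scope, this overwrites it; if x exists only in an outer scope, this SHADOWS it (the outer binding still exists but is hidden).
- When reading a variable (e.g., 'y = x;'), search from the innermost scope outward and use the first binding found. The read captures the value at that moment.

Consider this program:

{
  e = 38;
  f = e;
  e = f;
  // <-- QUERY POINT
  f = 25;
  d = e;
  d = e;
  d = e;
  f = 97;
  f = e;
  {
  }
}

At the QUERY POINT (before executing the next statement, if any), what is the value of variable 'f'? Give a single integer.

Step 1: enter scope (depth=1)
Step 2: declare e=38 at depth 1
Step 3: declare f=(read e)=38 at depth 1
Step 4: declare e=(read f)=38 at depth 1
Visible at query point: e=38 f=38

Answer: 38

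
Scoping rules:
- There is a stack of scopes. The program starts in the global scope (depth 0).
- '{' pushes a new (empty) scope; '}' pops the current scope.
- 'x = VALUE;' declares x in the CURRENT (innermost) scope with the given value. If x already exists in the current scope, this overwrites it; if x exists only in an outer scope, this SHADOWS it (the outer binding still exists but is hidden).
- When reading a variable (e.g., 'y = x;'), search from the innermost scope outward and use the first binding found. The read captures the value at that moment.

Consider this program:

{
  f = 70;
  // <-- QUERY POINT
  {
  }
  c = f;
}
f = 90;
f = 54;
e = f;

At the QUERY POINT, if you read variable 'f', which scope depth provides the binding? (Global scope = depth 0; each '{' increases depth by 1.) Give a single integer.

Answer: 1

Derivation:
Step 1: enter scope (depth=1)
Step 2: declare f=70 at depth 1
Visible at query point: f=70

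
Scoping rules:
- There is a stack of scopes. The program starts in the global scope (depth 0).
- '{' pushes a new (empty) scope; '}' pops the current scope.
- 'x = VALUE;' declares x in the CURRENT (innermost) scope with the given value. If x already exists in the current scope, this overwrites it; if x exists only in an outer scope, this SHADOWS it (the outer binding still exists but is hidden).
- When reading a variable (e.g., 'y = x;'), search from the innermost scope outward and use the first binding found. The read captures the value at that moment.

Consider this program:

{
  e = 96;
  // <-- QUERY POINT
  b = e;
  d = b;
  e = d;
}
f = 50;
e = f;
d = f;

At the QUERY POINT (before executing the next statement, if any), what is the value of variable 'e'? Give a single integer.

Answer: 96

Derivation:
Step 1: enter scope (depth=1)
Step 2: declare e=96 at depth 1
Visible at query point: e=96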